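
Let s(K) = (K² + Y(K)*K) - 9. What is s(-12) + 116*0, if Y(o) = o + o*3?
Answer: 711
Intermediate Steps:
Y(o) = 4*o (Y(o) = o + 3*o = 4*o)
s(K) = -9 + 5*K² (s(K) = (K² + (4*K)*K) - 9 = (K² + 4*K²) - 9 = 5*K² - 9 = -9 + 5*K²)
s(-12) + 116*0 = (-9 + 5*(-12)²) + 116*0 = (-9 + 5*144) + 0 = (-9 + 720) + 0 = 711 + 0 = 711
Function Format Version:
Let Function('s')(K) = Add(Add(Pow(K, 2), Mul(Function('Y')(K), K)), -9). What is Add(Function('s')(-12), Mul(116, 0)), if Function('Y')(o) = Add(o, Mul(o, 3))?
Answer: 711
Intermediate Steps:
Function('Y')(o) = Mul(4, o) (Function('Y')(o) = Add(o, Mul(3, o)) = Mul(4, o))
Function('s')(K) = Add(-9, Mul(5, Pow(K, 2))) (Function('s')(K) = Add(Add(Pow(K, 2), Mul(Mul(4, K), K)), -9) = Add(Add(Pow(K, 2), Mul(4, Pow(K, 2))), -9) = Add(Mul(5, Pow(K, 2)), -9) = Add(-9, Mul(5, Pow(K, 2))))
Add(Function('s')(-12), Mul(116, 0)) = Add(Add(-9, Mul(5, Pow(-12, 2))), Mul(116, 0)) = Add(Add(-9, Mul(5, 144)), 0) = Add(Add(-9, 720), 0) = Add(711, 0) = 711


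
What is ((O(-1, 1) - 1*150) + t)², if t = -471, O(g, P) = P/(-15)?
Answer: 86787856/225 ≈ 3.8572e+5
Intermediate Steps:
O(g, P) = -P/15 (O(g, P) = P*(-1/15) = -P/15)
((O(-1, 1) - 1*150) + t)² = ((-1/15*1 - 1*150) - 471)² = ((-1/15 - 150) - 471)² = (-2251/15 - 471)² = (-9316/15)² = 86787856/225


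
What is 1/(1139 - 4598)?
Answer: -1/3459 ≈ -0.00028910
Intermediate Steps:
1/(1139 - 4598) = 1/(-3459) = -1/3459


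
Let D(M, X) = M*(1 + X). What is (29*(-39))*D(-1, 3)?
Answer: 4524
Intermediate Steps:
(29*(-39))*D(-1, 3) = (29*(-39))*(-(1 + 3)) = -(-1131)*4 = -1131*(-4) = 4524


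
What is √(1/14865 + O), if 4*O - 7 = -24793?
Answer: I*√5476918365390/29730 ≈ 78.718*I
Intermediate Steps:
O = -12393/2 (O = 7/4 + (¼)*(-24793) = 7/4 - 24793/4 = -12393/2 ≈ -6196.5)
√(1/14865 + O) = √(1/14865 - 12393/2) = √(-184221943/29730) = I*√5476918365390/29730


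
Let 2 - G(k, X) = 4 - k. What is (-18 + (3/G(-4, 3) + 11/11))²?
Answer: 1225/4 ≈ 306.25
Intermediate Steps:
G(k, X) = -2 + k (G(k, X) = 2 - (4 - k) = 2 + (-4 + k) = -2 + k)
(-18 + (3/G(-4, 3) + 11/11))² = (-18 + (3/(-2 - 4) + 11/11))² = (-18 + (3/(-6) + 11*(1/11)))² = (-18 + (3*(-⅙) + 1))² = (-18 + (-½ + 1))² = (-18 + ½)² = (-35/2)² = 1225/4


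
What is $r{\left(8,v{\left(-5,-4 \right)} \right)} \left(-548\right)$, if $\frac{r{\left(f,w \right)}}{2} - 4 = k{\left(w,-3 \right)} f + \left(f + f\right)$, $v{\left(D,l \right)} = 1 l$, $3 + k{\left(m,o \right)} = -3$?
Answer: $30688$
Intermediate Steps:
$k{\left(m,o \right)} = -6$ ($k{\left(m,o \right)} = -3 - 3 = -6$)
$v{\left(D,l \right)} = l$
$r{\left(f,w \right)} = 8 - 8 f$ ($r{\left(f,w \right)} = 8 + 2 \left(- 6 f + \left(f + f\right)\right) = 8 + 2 \left(- 6 f + 2 f\right) = 8 + 2 \left(- 4 f\right) = 8 - 8 f$)
$r{\left(8,v{\left(-5,-4 \right)} \right)} \left(-548\right) = \left(8 - 64\right) \left(-548\right) = \left(-56\right) \left(-548\right) = 30688$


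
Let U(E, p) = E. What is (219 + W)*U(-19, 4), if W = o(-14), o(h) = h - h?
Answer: -4161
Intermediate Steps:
o(h) = 0
W = 0
(219 + W)*U(-19, 4) = (219 + 0)*(-19) = 219*(-19) = -4161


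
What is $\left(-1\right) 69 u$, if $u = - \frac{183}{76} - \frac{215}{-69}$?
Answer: $- \frac{3713}{76} \approx -48.855$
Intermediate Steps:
$u = \frac{3713}{5244}$ ($u = \left(-183\right) \frac{1}{76} - - \frac{215}{69} = - \frac{183}{76} + \frac{215}{69} = \frac{3713}{5244} \approx 0.70805$)
$\left(-1\right) 69 u = \left(-1\right) 69 \cdot \frac{3713}{5244} = \left(-69\right) \frac{3713}{5244} = - \frac{3713}{76}$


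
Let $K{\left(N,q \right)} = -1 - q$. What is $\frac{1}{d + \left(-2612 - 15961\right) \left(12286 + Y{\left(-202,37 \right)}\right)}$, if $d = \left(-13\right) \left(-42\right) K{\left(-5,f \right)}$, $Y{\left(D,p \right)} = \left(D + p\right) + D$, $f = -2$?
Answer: $- \frac{1}{221371041} \approx -4.5173 \cdot 10^{-9}$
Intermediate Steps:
$Y{\left(D,p \right)} = p + 2 D$
$d = 546$ ($d = \left(-13\right) \left(-42\right) \left(-1 - -2\right) = 546 \left(-1 + 2\right) = 546 \cdot 1 = 546$)
$\frac{1}{d + \left(-2612 - 15961\right) \left(12286 + Y{\left(-202,37 \right)}\right)} = \frac{1}{546 + \left(-2612 - 15961\right) \left(12286 + \left(37 + 2 \left(-202\right)\right)\right)} = \frac{1}{546 - 18573 \left(12286 + \left(37 - 404\right)\right)} = \frac{1}{546 - 18573 \left(12286 - 367\right)} = \frac{1}{546 - 221371587} = \frac{1}{-221371041} = - \frac{1}{221371041}$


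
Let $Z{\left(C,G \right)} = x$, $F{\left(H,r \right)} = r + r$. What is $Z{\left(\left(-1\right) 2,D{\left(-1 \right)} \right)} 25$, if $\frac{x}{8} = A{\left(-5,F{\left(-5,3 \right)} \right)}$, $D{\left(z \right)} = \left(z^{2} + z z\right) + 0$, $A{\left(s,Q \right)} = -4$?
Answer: $-800$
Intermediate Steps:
$F{\left(H,r \right)} = 2 r$
$D{\left(z \right)} = 2 z^{2}$ ($D{\left(z \right)} = \left(z^{2} + z^{2}\right) + 0 = 2 z^{2} + 0 = 2 z^{2}$)
$x = -32$ ($x = 8 \left(-4\right) = -32$)
$Z{\left(C,G \right)} = -32$
$Z{\left(\left(-1\right) 2,D{\left(-1 \right)} \right)} 25 = \left(-32\right) 25 = -800$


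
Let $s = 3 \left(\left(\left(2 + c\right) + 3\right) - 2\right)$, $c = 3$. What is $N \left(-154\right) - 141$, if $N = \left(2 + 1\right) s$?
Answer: $-8457$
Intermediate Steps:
$s = 18$ ($s = 3 \left(\left(\left(2 + 3\right) + 3\right) - 2\right) = 3 \left(\left(5 + 3\right) - 2\right) = 3 \left(8 - 2\right) = 3 \cdot 6 = 18$)
$N = 54$ ($N = \left(2 + 1\right) 18 = 3 \cdot 18 = 54$)
$N \left(-154\right) - 141 = 54 \left(-154\right) - 141 = -8316 - 141 = -8457$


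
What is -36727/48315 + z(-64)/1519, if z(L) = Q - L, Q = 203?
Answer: -42888208/73390485 ≈ -0.58438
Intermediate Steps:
z(L) = 203 - L
-36727/48315 + z(-64)/1519 = -36727/48315 + (203 - 1*(-64))/1519 = -36727*1/48315 + (203 + 64)*(1/1519) = -36727/48315 + 267*(1/1519) = -36727/48315 + 267/1519 = -42888208/73390485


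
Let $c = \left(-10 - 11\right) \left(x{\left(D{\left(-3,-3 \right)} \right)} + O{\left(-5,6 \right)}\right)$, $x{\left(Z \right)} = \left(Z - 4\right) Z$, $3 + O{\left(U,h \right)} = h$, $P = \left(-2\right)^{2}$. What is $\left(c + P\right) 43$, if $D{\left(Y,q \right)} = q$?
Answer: $-21500$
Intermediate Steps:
$P = 4$
$O{\left(U,h \right)} = -3 + h$
$x{\left(Z \right)} = Z \left(-4 + Z\right)$ ($x{\left(Z \right)} = \left(Z - 4\right) Z = \left(-4 + Z\right) Z = Z \left(-4 + Z\right)$)
$c = -504$ ($c = \left(-10 - 11\right) \left(- 3 \left(-4 - 3\right) + \left(-3 + 6\right)\right) = - 21 \left(\left(-3\right) \left(-7\right) + 3\right) = - 21 \left(21 + 3\right) = \left(-21\right) 24 = -504$)
$\left(c + P\right) 43 = \left(-504 + 4\right) 43 = \left(-500\right) 43 = -21500$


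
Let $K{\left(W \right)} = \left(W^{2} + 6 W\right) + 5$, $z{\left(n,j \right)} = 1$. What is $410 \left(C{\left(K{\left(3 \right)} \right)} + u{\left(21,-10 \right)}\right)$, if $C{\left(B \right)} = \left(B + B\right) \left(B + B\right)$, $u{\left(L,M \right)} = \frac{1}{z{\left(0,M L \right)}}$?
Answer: $1679770$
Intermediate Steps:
$u{\left(L,M \right)} = 1$ ($u{\left(L,M \right)} = 1^{-1} = 1$)
$K{\left(W \right)} = 5 + W^{2} + 6 W$
$C{\left(B \right)} = 4 B^{2}$ ($C{\left(B \right)} = 2 B 2 B = 4 B^{2}$)
$410 \left(C{\left(K{\left(3 \right)} \right)} + u{\left(21,-10 \right)}\right) = 410 \left(4 \left(5 + 3^{2} + 6 \cdot 3\right)^{2} + 1\right) = 410 \left(4 \left(5 + 9 + 18\right)^{2} + 1\right) = 410 \left(4 \cdot 32^{2} + 1\right) = 410 \left(4 \cdot 1024 + 1\right) = 410 \left(4096 + 1\right) = 410 \cdot 4097 = 1679770$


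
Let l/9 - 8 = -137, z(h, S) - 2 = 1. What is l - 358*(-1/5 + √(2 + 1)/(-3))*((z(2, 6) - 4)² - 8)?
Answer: -8311/5 - 2506*√3/3 ≈ -3109.0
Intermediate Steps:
z(h, S) = 3 (z(h, S) = 2 + 1 = 3)
l = -1161 (l = 72 + 9*(-137) = 72 - 1233 = -1161)
l - 358*(-1/5 + √(2 + 1)/(-3))*((z(2, 6) - 4)² - 8) = -1161 - 358*(-1/5 + √(2 + 1)/(-3))*((3 - 4)² - 8) = -1161 - 358*(-1*⅕ + √3*(-⅓))*((-1)² - 8) = -1161 - 358*(-⅕ - √3/3)*(1 - 8) = -1161 - 358*(-⅕ - √3/3)*(-7) = -1161 - 358*(7/5 + 7*√3/3) = -1161 + (-2506/5 - 2506*√3/3) = -8311/5 - 2506*√3/3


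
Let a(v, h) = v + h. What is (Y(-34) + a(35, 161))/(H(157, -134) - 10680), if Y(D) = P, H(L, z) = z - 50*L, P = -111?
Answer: -85/18664 ≈ -0.0045542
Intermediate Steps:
H(L, z) = z - 50*L
Y(D) = -111
a(v, h) = h + v
(Y(-34) + a(35, 161))/(H(157, -134) - 10680) = (-111 + (161 + 35))/((-134 - 50*157) - 10680) = (-111 + 196)/((-134 - 7850) - 10680) = 85/(-7984 - 10680) = 85/(-18664) = 85*(-1/18664) = -85/18664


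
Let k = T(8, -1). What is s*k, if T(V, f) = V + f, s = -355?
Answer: -2485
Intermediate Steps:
k = 7 (k = 8 - 1 = 7)
s*k = -355*7 = -2485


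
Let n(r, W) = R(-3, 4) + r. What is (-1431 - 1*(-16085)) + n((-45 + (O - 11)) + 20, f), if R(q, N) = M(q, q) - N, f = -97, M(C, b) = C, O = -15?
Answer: 14596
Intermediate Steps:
R(q, N) = q - N
n(r, W) = -7 + r (n(r, W) = (-3 - 1*4) + r = (-3 - 4) + r = -7 + r)
(-1431 - 1*(-16085)) + n((-45 + (O - 11)) + 20, f) = (-1431 - 1*(-16085)) + (-7 + ((-45 + (-15 - 11)) + 20)) = (-1431 + 16085) + (-7 + ((-45 - 26) + 20)) = 14654 + (-7 + (-71 + 20)) = 14654 + (-7 - 51) = 14654 - 58 = 14596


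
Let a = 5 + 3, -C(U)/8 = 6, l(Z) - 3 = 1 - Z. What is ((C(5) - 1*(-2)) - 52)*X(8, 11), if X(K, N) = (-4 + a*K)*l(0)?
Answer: -23520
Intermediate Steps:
l(Z) = 4 - Z (l(Z) = 3 + (1 - Z) = 4 - Z)
C(U) = -48 (C(U) = -8*6 = -48)
a = 8
X(K, N) = -16 + 32*K (X(K, N) = (-4 + 8*K)*(4 - 1*0) = (-4 + 8*K)*(4 + 0) = (-4 + 8*K)*4 = -16 + 32*K)
((C(5) - 1*(-2)) - 52)*X(8, 11) = ((-48 - 1*(-2)) - 52)*(-16 + 32*8) = ((-48 + 2) - 52)*(-16 + 256) = (-46 - 52)*240 = -98*240 = -23520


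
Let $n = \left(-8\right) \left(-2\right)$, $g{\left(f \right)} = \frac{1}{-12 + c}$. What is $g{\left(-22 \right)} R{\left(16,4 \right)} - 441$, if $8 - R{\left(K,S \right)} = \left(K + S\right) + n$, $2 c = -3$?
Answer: $- \frac{11851}{27} \approx -438.93$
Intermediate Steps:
$c = - \frac{3}{2}$ ($c = \frac{1}{2} \left(-3\right) = - \frac{3}{2} \approx -1.5$)
$g{\left(f \right)} = - \frac{2}{27}$ ($g{\left(f \right)} = \frac{1}{-12 - \frac{3}{2}} = \frac{1}{- \frac{27}{2}} = - \frac{2}{27}$)
$n = 16$
$R{\left(K,S \right)} = -8 - K - S$ ($R{\left(K,S \right)} = 8 - \left(\left(K + S\right) + 16\right) = 8 - \left(16 + K + S\right) = -8 - K - S$)
$g{\left(-22 \right)} R{\left(16,4 \right)} - 441 = - \frac{2 \left(-8 - 16 - 4\right)}{27} - 441 = \left(- \frac{2}{27}\right) \left(-28\right) - 441 = \frac{56}{27} - 441 = - \frac{11851}{27}$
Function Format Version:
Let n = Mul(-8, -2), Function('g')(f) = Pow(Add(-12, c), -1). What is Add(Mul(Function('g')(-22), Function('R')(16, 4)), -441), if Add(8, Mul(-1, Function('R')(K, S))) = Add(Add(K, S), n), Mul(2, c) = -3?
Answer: Rational(-11851, 27) ≈ -438.93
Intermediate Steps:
c = Rational(-3, 2) (c = Mul(Rational(1, 2), -3) = Rational(-3, 2) ≈ -1.5000)
Function('g')(f) = Rational(-2, 27) (Function('g')(f) = Pow(Add(-12, Rational(-3, 2)), -1) = Pow(Rational(-27, 2), -1) = Rational(-2, 27))
n = 16
Function('R')(K, S) = Add(-8, Mul(-1, K), Mul(-1, S)) (Function('R')(K, S) = Add(8, Mul(-1, Add(Add(K, S), 16))) = Add(8, Mul(-1, Add(16, K, S))) = Add(8, Add(-16, Mul(-1, K), Mul(-1, S))) = Add(-8, Mul(-1, K), Mul(-1, S)))
Add(Mul(Function('g')(-22), Function('R')(16, 4)), -441) = Add(Mul(Rational(-2, 27), Add(-8, Mul(-1, 16), Mul(-1, 4))), -441) = Add(Mul(Rational(-2, 27), Add(-8, -16, -4)), -441) = Add(Mul(Rational(-2, 27), -28), -441) = Add(Rational(56, 27), -441) = Rational(-11851, 27)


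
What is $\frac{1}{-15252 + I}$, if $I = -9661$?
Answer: $- \frac{1}{24913} \approx -4.014 \cdot 10^{-5}$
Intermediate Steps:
$\frac{1}{-15252 + I} = \frac{1}{-15252 - 9661} = \frac{1}{-24913} = - \frac{1}{24913}$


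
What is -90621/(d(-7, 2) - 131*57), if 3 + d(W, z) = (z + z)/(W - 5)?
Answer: 271863/22411 ≈ 12.131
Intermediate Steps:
d(W, z) = -3 + 2*z/(-5 + W) (d(W, z) = -3 + (z + z)/(W - 5) = -3 + (2*z)/(-5 + W) = -3 + 2*z/(-5 + W))
-90621/(d(-7, 2) - 131*57) = -90621/((15 - 3*(-7) + 2*2)/(-5 - 7) - 131*57) = -90621/((15 + 21 + 4)/(-12) - 7467) = -90621/(-1/12*40 - 7467) = -90621/(-10/3 - 7467) = -90621/(-22411/3) = -90621*(-3/22411) = 271863/22411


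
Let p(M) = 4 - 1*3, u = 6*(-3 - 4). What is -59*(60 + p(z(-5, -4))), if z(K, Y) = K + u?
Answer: -3599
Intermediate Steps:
u = -42 (u = 6*(-7) = -42)
z(K, Y) = -42 + K (z(K, Y) = K - 42 = -42 + K)
p(M) = 1 (p(M) = 4 - 3 = 1)
-59*(60 + p(z(-5, -4))) = -59*(60 + 1) = -59*61 = -3599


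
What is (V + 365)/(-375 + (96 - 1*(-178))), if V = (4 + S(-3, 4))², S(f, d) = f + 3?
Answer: -381/101 ≈ -3.7723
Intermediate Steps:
S(f, d) = 3 + f
V = 16 (V = (4 + (3 - 3))² = (4 + 0)² = 4² = 16)
(V + 365)/(-375 + (96 - 1*(-178))) = (16 + 365)/(-375 + (96 - 1*(-178))) = 381/(-375 + (96 + 178)) = 381/(-375 + 274) = 381/(-101) = 381*(-1/101) = -381/101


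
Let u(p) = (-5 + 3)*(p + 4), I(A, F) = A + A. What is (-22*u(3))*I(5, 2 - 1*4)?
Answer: 3080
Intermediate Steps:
I(A, F) = 2*A
u(p) = -8 - 2*p (u(p) = -2*(4 + p) = -8 - 2*p)
(-22*u(3))*I(5, 2 - 1*4) = (-22*(-8 - 2*3))*(2*5) = -22*(-8 - 6)*10 = -22*(-14)*10 = 308*10 = 3080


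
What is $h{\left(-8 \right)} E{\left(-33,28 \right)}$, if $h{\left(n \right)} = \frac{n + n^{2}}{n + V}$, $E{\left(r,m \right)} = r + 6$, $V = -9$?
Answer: $\frac{1512}{17} \approx 88.941$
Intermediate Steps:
$E{\left(r,m \right)} = 6 + r$
$h{\left(n \right)} = \frac{n + n^{2}}{-9 + n}$ ($h{\left(n \right)} = \frac{n + n^{2}}{n - 9} = \frac{n + n^{2}}{-9 + n}$)
$h{\left(-8 \right)} E{\left(-33,28 \right)} = - \frac{8 \left(1 - 8\right)}{-9 - 8} \left(6 - 33\right) = \left(-8\right) \frac{1}{-17} \left(-7\right) \left(-27\right) = \left(-8\right) \left(- \frac{1}{17}\right) \left(-7\right) \left(-27\right) = \left(- \frac{56}{17}\right) \left(-27\right) = \frac{1512}{17}$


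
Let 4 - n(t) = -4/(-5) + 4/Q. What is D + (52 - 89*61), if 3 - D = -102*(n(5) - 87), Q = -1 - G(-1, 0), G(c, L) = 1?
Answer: -68588/5 ≈ -13718.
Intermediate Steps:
Q = -2 (Q = -1 - 1*1 = -1 - 1 = -2)
n(t) = 26/5 (n(t) = 4 - (-4/(-5) + 4/(-2)) = 4 - (-4*(-⅕) + 4*(-½)) = 4 - (⅘ - 2) = 4 - 1*(-6/5) = 4 + 6/5 = 26/5)
D = -41703/5 (D = 3 - (-102)*(26/5 - 87) = 3 - (-102)*(-409)/5 = 3 - 1*41718/5 = 3 - 41718/5 = -41703/5 ≈ -8340.6)
D + (52 - 89*61) = -41703/5 + (52 - 89*61) = -41703/5 + (52 - 5429) = -41703/5 - 5377 = -68588/5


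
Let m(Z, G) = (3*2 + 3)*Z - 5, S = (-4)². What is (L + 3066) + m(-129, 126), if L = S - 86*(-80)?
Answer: 8796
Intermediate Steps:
S = 16
L = 6896 (L = 16 - 86*(-80) = 16 + 6880 = 6896)
m(Z, G) = -5 + 9*Z (m(Z, G) = (6 + 3)*Z - 5 = 9*Z - 5 = -5 + 9*Z)
(L + 3066) + m(-129, 126) = (6896 + 3066) + (-5 + 9*(-129)) = 9962 + (-5 - 1161) = 9962 - 1166 = 8796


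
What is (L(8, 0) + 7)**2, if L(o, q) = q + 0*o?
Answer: 49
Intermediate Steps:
L(o, q) = q (L(o, q) = q + 0 = q)
(L(8, 0) + 7)**2 = (0 + 7)**2 = 7**2 = 49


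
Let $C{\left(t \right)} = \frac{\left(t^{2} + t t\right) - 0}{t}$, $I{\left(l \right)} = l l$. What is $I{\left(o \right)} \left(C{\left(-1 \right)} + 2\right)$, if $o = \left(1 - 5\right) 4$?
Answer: $0$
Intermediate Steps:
$o = -16$ ($o = \left(-4\right) 4 = -16$)
$I{\left(l \right)} = l^{2}$
$C{\left(t \right)} = 2 t$ ($C{\left(t \right)} = \frac{\left(t^{2} + t^{2}\right) + 0}{t} = \frac{2 t^{2} + 0}{t} = \frac{2 t^{2}}{t} = 2 t$)
$I{\left(o \right)} \left(C{\left(-1 \right)} + 2\right) = \left(-16\right)^{2} \left(2 \left(-1\right) + 2\right) = 256 \left(-2 + 2\right) = 256 \cdot 0 = 0$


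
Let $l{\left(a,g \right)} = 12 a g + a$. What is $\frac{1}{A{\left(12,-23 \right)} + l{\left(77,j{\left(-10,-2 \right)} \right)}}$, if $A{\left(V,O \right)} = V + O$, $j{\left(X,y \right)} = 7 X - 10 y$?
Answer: $- \frac{1}{46134} \approx -2.1676 \cdot 10^{-5}$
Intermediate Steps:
$j{\left(X,y \right)} = - 10 y + 7 X$
$l{\left(a,g \right)} = a + 12 a g$ ($l{\left(a,g \right)} = 12 a g + a = a + 12 a g$)
$A{\left(V,O \right)} = O + V$
$\frac{1}{A{\left(12,-23 \right)} + l{\left(77,j{\left(-10,-2 \right)} \right)}} = \frac{1}{\left(-23 + 12\right) + 77 \left(1 + 12 \left(\left(-10\right) \left(-2\right) + 7 \left(-10\right)\right)\right)} = \frac{1}{-11 + 77 \left(1 + 12 \left(20 - 70\right)\right)} = \frac{1}{-11 + 77 \left(1 + 12 \left(-50\right)\right)} = \frac{1}{-11 + 77 \left(1 - 600\right)} = \frac{1}{-11 + 77 \left(-599\right)} = \frac{1}{-11 - 46123} = \frac{1}{-46134} = - \frac{1}{46134}$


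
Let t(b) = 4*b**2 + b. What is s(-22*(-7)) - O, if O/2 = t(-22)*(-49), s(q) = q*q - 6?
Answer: 211282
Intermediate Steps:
s(q) = -6 + q**2 (s(q) = q**2 - 6 = -6 + q**2)
t(b) = b + 4*b**2
O = -187572 (O = 2*(-22*(1 + 4*(-22))*(-49)) = 2*(-22*(1 - 88)*(-49)) = 2*(-22*(-87)*(-49)) = 2*(1914*(-49)) = 2*(-93786) = -187572)
s(-22*(-7)) - O = (-6 + (-22*(-7))**2) - 1*(-187572) = (-6 + 154**2) + 187572 = (-6 + 23716) + 187572 = 23710 + 187572 = 211282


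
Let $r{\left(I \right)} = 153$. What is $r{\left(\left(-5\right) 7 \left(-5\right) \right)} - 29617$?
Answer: $-29464$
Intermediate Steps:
$r{\left(\left(-5\right) 7 \left(-5\right) \right)} - 29617 = 153 - 29617 = -29464$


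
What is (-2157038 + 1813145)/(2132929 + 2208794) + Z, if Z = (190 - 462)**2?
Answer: 107072563513/1447241 ≈ 73984.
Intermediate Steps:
Z = 73984 (Z = (-272)**2 = 73984)
(-2157038 + 1813145)/(2132929 + 2208794) + Z = (-2157038 + 1813145)/(2132929 + 2208794) + 73984 = -343893/4341723 + 73984 = -343893*1/4341723 + 73984 = -114631/1447241 + 73984 = 107072563513/1447241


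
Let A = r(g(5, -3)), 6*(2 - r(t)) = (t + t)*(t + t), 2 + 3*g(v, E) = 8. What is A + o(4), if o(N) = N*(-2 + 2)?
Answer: -⅔ ≈ -0.66667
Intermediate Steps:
g(v, E) = 2 (g(v, E) = -⅔ + (⅓)*8 = -⅔ + 8/3 = 2)
r(t) = 2 - 2*t²/3 (r(t) = 2 - (t + t)*(t + t)/6 = 2 - 2*t*2*t/6 = 2 - 2*t²/3)
A = -⅔ (A = 2 - ⅔*2² = 2 - ⅔*4 = 2 - 8/3 = -⅔ ≈ -0.66667)
o(N) = 0 (o(N) = N*0 = 0)
A + o(4) = -⅔ + 0 = -⅔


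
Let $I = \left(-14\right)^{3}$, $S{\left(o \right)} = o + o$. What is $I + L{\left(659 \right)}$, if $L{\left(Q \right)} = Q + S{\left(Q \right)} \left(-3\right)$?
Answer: $-6039$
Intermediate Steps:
$S{\left(o \right)} = 2 o$
$L{\left(Q \right)} = - 5 Q$ ($L{\left(Q \right)} = Q + 2 Q \left(-3\right) = Q - 6 Q = - 5 Q$)
$I = -2744$
$I + L{\left(659 \right)} = -2744 - 3295 = -6039$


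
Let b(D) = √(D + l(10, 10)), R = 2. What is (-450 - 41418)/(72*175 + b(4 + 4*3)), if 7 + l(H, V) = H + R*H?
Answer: -175845600/52919987 + 13956*√39/52919987 ≈ -3.3212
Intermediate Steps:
l(H, V) = -7 + 3*H (l(H, V) = -7 + (H + 2*H) = -7 + 3*H)
b(D) = √(23 + D) (b(D) = √(D + (-7 + 3*10)) = √(D + (-7 + 30)) = √(D + 23) = √(23 + D))
(-450 - 41418)/(72*175 + b(4 + 4*3)) = (-450 - 41418)/(72*175 + √(23 + (4 + 4*3))) = -41868/(12600 + √(23 + (4 + 12))) = -41868/(12600 + √(23 + 16)) = -41868/(12600 + √39)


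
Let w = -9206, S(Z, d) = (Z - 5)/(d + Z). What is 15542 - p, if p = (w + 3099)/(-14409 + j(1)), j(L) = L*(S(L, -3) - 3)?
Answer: 223954113/14410 ≈ 15542.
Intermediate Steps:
S(Z, d) = (-5 + Z)/(Z + d)
j(L) = L*(-3 + (-5 + L)/(-3 + L)) (j(L) = L*((-5 + L)/(L - 3) - 3) = L*((-5 + L)/(-3 + L) - 3) = L*(-3 + (-5 + L)/(-3 + L)))
p = 6107/14410 (p = (-9206 + 3099)/(-14409 + 2*1*(2 - 1*1)/(-3 + 1)) = -6107/(-14409 + 2*1*(2 - 1)/(-2)) = -6107/(-14409 + 2*1*(-1/2)*1) = -6107/(-14409 - 1) = -6107/(-14410) = -6107*(-1/14410) = 6107/14410 ≈ 0.42380)
15542 - p = 15542 - 1*6107/14410 = 15542 - 6107/14410 = 223954113/14410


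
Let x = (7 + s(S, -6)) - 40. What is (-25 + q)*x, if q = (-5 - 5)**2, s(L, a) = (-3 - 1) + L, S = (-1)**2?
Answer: -2700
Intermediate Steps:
S = 1
s(L, a) = -4 + L
q = 100 (q = (-10)**2 = 100)
x = -36 (x = (7 + (-4 + 1)) - 40 = (7 - 3) - 40 = 4 - 40 = -36)
(-25 + q)*x = (-25 + 100)*(-36) = 75*(-36) = -2700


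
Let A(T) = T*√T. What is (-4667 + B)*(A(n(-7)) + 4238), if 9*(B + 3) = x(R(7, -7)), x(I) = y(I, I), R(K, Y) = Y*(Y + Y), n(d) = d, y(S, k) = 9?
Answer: -19787222 + 32683*I*√7 ≈ -1.9787e+7 + 86471.0*I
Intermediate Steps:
A(T) = T^(3/2)
R(K, Y) = 2*Y² (R(K, Y) = Y*(2*Y) = 2*Y²)
x(I) = 9
B = -2 (B = -3 + (⅑)*9 = -3 + 1 = -2)
(-4667 + B)*(A(n(-7)) + 4238) = (-4667 - 2)*((-7)^(3/2) + 4238) = -4669*(-7*I*√7 + 4238) = -4669*(4238 - 7*I*√7) = -19787222 + 32683*I*√7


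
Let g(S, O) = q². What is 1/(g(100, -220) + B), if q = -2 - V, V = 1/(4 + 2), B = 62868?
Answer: 36/2263417 ≈ 1.5905e-5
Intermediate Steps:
V = ⅙ (V = 1/6 = ⅙ ≈ 0.16667)
q = -13/6 (q = -2 - 1*⅙ = -2 - ⅙ = -13/6 ≈ -2.1667)
g(S, O) = 169/36 (g(S, O) = (-13/6)² = 169/36)
1/(g(100, -220) + B) = 1/(169/36 + 62868) = 1/(2263417/36) = 36/2263417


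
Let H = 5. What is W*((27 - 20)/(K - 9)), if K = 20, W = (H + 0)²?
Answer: 175/11 ≈ 15.909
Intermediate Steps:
W = 25 (W = (5 + 0)² = 5² = 25)
W*((27 - 20)/(K - 9)) = 25*((27 - 20)/(20 - 9)) = 25*(7/11) = 175/11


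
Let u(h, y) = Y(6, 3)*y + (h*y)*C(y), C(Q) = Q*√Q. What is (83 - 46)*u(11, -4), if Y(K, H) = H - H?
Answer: 13024*I ≈ 13024.0*I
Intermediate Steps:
Y(K, H) = 0
C(Q) = Q^(3/2)
u(h, y) = h*y^(5/2) (u(h, y) = 0*y + (h*y)*y^(3/2) = 0 + h*y^(5/2) = h*y^(5/2))
(83 - 46)*u(11, -4) = (83 - 46)*(11*(-4)^(5/2)) = 37*(11*(32*I)) = 37*(352*I) = 13024*I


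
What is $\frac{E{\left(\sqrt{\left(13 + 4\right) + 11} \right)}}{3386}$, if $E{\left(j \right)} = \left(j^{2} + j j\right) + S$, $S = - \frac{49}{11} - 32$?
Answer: $\frac{215}{37246} \approx 0.0057724$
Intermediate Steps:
$S = - \frac{401}{11}$ ($S = \left(-49\right) \frac{1}{11} - 32 = - \frac{49}{11} - 32 = - \frac{401}{11} \approx -36.455$)
$E{\left(j \right)} = - \frac{401}{11} + 2 j^{2}$ ($E{\left(j \right)} = \left(j^{2} + j j\right) - \frac{401}{11} = \left(j^{2} + j^{2}\right) - \frac{401}{11} = 2 j^{2} - \frac{401}{11} = - \frac{401}{11} + 2 j^{2}$)
$\frac{E{\left(\sqrt{\left(13 + 4\right) + 11} \right)}}{3386} = \frac{- \frac{401}{11} + 2 \left(\sqrt{\left(13 + 4\right) + 11}\right)^{2}}{3386} = \left(- \frac{401}{11} + 2 \left(\sqrt{17 + 11}\right)^{2}\right) \frac{1}{3386} = \left(- \frac{401}{11} + 2 \left(\sqrt{28}\right)^{2}\right) \frac{1}{3386} = \left(- \frac{401}{11} + 2 \left(2 \sqrt{7}\right)^{2}\right) \frac{1}{3386} = \left(- \frac{401}{11} + 2 \cdot 28\right) \frac{1}{3386} = \left(- \frac{401}{11} + 56\right) \frac{1}{3386} = \frac{215}{11} \cdot \frac{1}{3386} = \frac{215}{37246}$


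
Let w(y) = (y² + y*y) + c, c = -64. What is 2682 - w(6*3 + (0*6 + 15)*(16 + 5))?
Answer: -219032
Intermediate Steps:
w(y) = -64 + 2*y² (w(y) = (y² + y*y) - 64 = (y² + y²) - 64 = 2*y² - 64 = -64 + 2*y²)
2682 - w(6*3 + (0*6 + 15)*(16 + 5)) = 2682 - (-64 + 2*(6*3 + (0*6 + 15)*(16 + 5))²) = 2682 - (-64 + 2*(18 + (0 + 15)*21)²) = 2682 - (-64 + 2*(18 + 15*21)²) = 2682 - (-64 + 2*(18 + 315)²) = 2682 - (-64 + 2*333²) = 2682 - (-64 + 2*110889) = 2682 - (-64 + 221778) = 2682 - 1*221714 = 2682 - 221714 = -219032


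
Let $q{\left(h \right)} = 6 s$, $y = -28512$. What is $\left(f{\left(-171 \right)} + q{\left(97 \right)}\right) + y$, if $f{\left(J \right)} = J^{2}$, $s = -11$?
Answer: $663$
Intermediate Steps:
$q{\left(h \right)} = -66$ ($q{\left(h \right)} = 6 \left(-11\right) = -66$)
$\left(f{\left(-171 \right)} + q{\left(97 \right)}\right) + y = \left(\left(-171\right)^{2} - 66\right) - 28512 = \left(29241 - 66\right) - 28512 = 29175 - 28512 = 663$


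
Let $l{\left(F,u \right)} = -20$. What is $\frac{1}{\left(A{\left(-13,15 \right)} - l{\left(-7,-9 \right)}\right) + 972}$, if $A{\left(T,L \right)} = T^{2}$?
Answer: $\frac{1}{1161} \approx 0.00086133$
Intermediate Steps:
$\frac{1}{\left(A{\left(-13,15 \right)} - l{\left(-7,-9 \right)}\right) + 972} = \frac{1}{\left(\left(-13\right)^{2} - -20\right) + 972} = \frac{1}{\left(169 + 20\right) + 972} = \frac{1}{189 + 972} = \frac{1}{1161}$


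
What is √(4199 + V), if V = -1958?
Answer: 3*√249 ≈ 47.339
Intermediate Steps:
√(4199 + V) = √(4199 - 1958) = √2241 = 3*√249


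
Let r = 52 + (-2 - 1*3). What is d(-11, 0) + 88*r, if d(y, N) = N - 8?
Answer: 4128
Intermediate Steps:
d(y, N) = -8 + N
r = 47 (r = 52 + (-2 - 3) = 52 - 5 = 47)
d(-11, 0) + 88*r = (-8 + 0) + 88*47 = -8 + 4136 = 4128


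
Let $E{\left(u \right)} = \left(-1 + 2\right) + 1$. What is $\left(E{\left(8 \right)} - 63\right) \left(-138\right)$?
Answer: $8418$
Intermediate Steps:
$E{\left(u \right)} = 2$ ($E{\left(u \right)} = 1 + 1 = 2$)
$\left(E{\left(8 \right)} - 63\right) \left(-138\right) = \left(2 - 63\right) \left(-138\right) = \left(-61\right) \left(-138\right) = 8418$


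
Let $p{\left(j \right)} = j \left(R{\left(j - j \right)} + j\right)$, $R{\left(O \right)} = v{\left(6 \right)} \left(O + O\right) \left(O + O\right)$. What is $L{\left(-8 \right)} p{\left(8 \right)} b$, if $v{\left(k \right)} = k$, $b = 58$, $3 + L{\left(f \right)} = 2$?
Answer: $-3712$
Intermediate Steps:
$L{\left(f \right)} = -1$ ($L{\left(f \right)} = -3 + 2 = -1$)
$R{\left(O \right)} = 24 O^{2}$ ($R{\left(O \right)} = 6 \left(O + O\right) \left(O + O\right) = 6 \cdot 2 O 2 O = 6 \cdot 4 O^{2} = 24 O^{2}$)
$p{\left(j \right)} = j^{2}$ ($p{\left(j \right)} = j \left(24 \left(j - j\right)^{2} + j\right) = j \left(24 \cdot 0^{2} + j\right) = j \left(24 \cdot 0 + j\right) = j \left(0 + j\right) = j j = j^{2}$)
$L{\left(-8 \right)} p{\left(8 \right)} b = - 8^{2} \cdot 58 = \left(-1\right) 64 \cdot 58 = \left(-64\right) 58 = -3712$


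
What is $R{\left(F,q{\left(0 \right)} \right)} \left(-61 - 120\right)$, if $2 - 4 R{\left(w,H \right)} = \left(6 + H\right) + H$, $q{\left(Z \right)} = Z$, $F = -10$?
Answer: $181$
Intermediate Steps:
$R{\left(w,H \right)} = -1 - \frac{H}{2}$ ($R{\left(w,H \right)} = \frac{1}{2} - \frac{\left(6 + H\right) + H}{4} = \frac{1}{2} - \frac{6 + 2 H}{4} = \frac{1}{2} - \left(\frac{3}{2} + \frac{H}{2}\right) = -1 - \frac{H}{2}$)
$R{\left(F,q{\left(0 \right)} \right)} \left(-61 - 120\right) = \left(-1 - 0\right) \left(-61 - 120\right) = \left(-1 + 0\right) \left(-181\right) = \left(-1\right) \left(-181\right) = 181$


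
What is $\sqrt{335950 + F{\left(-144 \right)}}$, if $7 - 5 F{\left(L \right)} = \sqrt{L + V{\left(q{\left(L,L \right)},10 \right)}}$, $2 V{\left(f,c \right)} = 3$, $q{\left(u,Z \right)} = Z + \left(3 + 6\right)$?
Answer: $\frac{\sqrt{33595140 - 10 i \sqrt{570}}}{10} \approx 579.61 - 0.0020595 i$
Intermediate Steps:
$q{\left(u,Z \right)} = 9 + Z$ ($q{\left(u,Z \right)} = Z + 9 = 9 + Z$)
$V{\left(f,c \right)} = \frac{3}{2}$ ($V{\left(f,c \right)} = \frac{1}{2} \cdot 3 = \frac{3}{2}$)
$F{\left(L \right)} = \frac{7}{5} - \frac{\sqrt{\frac{3}{2} + L}}{5}$ ($F{\left(L \right)} = \frac{7}{5} - \frac{\sqrt{L + \frac{3}{2}}}{5} = \frac{7}{5} - \frac{\sqrt{\frac{3}{2} + L}}{5}$)
$\sqrt{335950 + F{\left(-144 \right)}} = \sqrt{335950 + \left(\frac{7}{5} - \frac{\sqrt{6 + 4 \left(-144\right)}}{10}\right)} = \sqrt{335950 + \left(\frac{7}{5} - \frac{\sqrt{6 - 576}}{10}\right)} = \sqrt{335950 + \left(\frac{7}{5} - \frac{\sqrt{-570}}{10}\right)} = \sqrt{335950 + \left(\frac{7}{5} - \frac{i \sqrt{570}}{10}\right)} = \sqrt{\frac{1679757}{5} - \frac{i \sqrt{570}}{10}}$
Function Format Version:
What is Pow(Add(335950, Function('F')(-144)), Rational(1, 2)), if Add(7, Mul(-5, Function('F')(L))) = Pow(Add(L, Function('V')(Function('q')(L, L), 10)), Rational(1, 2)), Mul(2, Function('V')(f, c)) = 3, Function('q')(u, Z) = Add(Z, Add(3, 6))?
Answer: Mul(Rational(1, 10), Pow(Add(33595140, Mul(-10, I, Pow(570, Rational(1, 2)))), Rational(1, 2))) ≈ Add(579.61, Mul(-0.0020595, I))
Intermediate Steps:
Function('q')(u, Z) = Add(9, Z) (Function('q')(u, Z) = Add(Z, 9) = Add(9, Z))
Function('V')(f, c) = Rational(3, 2) (Function('V')(f, c) = Mul(Rational(1, 2), 3) = Rational(3, 2))
Function('F')(L) = Add(Rational(7, 5), Mul(Rational(-1, 5), Pow(Add(Rational(3, 2), L), Rational(1, 2)))) (Function('F')(L) = Add(Rational(7, 5), Mul(Rational(-1, 5), Pow(Add(L, Rational(3, 2)), Rational(1, 2)))) = Add(Rational(7, 5), Mul(Rational(-1, 5), Pow(Add(Rational(3, 2), L), Rational(1, 2)))))
Pow(Add(335950, Function('F')(-144)), Rational(1, 2)) = Pow(Add(335950, Add(Rational(7, 5), Mul(Rational(-1, 10), Pow(Add(6, Mul(4, -144)), Rational(1, 2))))), Rational(1, 2)) = Pow(Add(335950, Add(Rational(7, 5), Mul(Rational(-1, 10), Pow(Add(6, -576), Rational(1, 2))))), Rational(1, 2)) = Pow(Add(335950, Add(Rational(7, 5), Mul(Rational(-1, 10), Pow(-570, Rational(1, 2))))), Rational(1, 2)) = Pow(Add(335950, Add(Rational(7, 5), Mul(Rational(-1, 10), Mul(I, Pow(570, Rational(1, 2)))))), Rational(1, 2)) = Pow(Add(335950, Add(Rational(7, 5), Mul(Rational(-1, 10), I, Pow(570, Rational(1, 2))))), Rational(1, 2)) = Pow(Add(Rational(1679757, 5), Mul(Rational(-1, 10), I, Pow(570, Rational(1, 2)))), Rational(1, 2))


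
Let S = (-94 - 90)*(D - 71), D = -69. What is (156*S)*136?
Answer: 546524160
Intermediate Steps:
S = 25760 (S = (-94 - 90)*(-69 - 71) = -184*(-140) = 25760)
(156*S)*136 = (156*25760)*136 = 4018560*136 = 546524160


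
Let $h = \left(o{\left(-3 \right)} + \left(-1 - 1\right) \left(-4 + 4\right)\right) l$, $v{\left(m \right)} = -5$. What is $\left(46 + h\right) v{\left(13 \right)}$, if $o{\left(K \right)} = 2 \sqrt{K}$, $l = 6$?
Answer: $-230 - 60 i \sqrt{3} \approx -230.0 - 103.92 i$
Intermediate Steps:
$h = 12 i \sqrt{3}$ ($h = \left(2 \sqrt{-3} + \left(-1 - 1\right) \left(-4 + 4\right)\right) 6 = \left(2 i \sqrt{3} - 0\right) 6 = \left(2 i \sqrt{3} + 0\right) 6 = 2 i \sqrt{3} \cdot 6 = 12 i \sqrt{3} \approx 20.785 i$)
$\left(46 + h\right) v{\left(13 \right)} = \left(46 + 12 i \sqrt{3}\right) \left(-5\right) = -230 - 60 i \sqrt{3}$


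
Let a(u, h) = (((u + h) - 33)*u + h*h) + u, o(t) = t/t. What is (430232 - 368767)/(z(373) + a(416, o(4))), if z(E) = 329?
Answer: 12293/32098 ≈ 0.38298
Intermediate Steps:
o(t) = 1
a(u, h) = u + h**2 + u*(-33 + h + u) (a(u, h) = (((h + u) - 33)*u + h**2) + u = ((-33 + h + u)*u + h**2) + u = (u*(-33 + h + u) + h**2) + u = (h**2 + u*(-33 + h + u)) + u = u + h**2 + u*(-33 + h + u))
(430232 - 368767)/(z(373) + a(416, o(4))) = (430232 - 368767)/(329 + (1**2 + 416**2 - 32*416 + 1*416)) = 61465/(329 + (1 + 173056 - 13312 + 416)) = 61465/(329 + 160161) = 61465/160490 = 61465*(1/160490) = 12293/32098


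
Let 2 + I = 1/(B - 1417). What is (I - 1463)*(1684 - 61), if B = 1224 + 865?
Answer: -532603139/224 ≈ -2.3777e+6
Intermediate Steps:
B = 2089
I = -1343/672 (I = -2 + 1/(2089 - 1417) = -2 + 1/672 = -1343/672 ≈ -1.9985)
(I - 1463)*(1684 - 61) = (-1343/672 - 1463)*(1684 - 61) = -984479/672*1623 = -532603139/224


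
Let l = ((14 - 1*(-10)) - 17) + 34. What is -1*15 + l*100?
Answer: 4085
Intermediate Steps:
l = 41 (l = ((14 + 10) - 17) + 34 = (24 - 17) + 34 = 7 + 34 = 41)
-1*15 + l*100 = -1*15 + 41*100 = -15 + 4100 = 4085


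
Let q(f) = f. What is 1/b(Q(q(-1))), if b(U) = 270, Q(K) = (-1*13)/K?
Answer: 1/270 ≈ 0.0037037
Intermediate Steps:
Q(K) = -13/K
1/b(Q(q(-1))) = 1/270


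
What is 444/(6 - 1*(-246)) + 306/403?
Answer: 21337/8463 ≈ 2.5212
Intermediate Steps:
444/(6 - 1*(-246)) + 306/403 = 444/(6 + 246) + 306*(1/403) = 444/252 + 306/403 = 444*(1/252) + 306/403 = 37/21 + 306/403 = 21337/8463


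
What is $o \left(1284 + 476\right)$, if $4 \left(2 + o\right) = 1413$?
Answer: $618200$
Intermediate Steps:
$o = \frac{1405}{4}$ ($o = -2 + \frac{1}{4} \cdot 1413 = -2 + \frac{1413}{4} = \frac{1405}{4} \approx 351.25$)
$o \left(1284 + 476\right) = \frac{1405 \left(1284 + 476\right)}{4} = \frac{1405}{4} \cdot 1760 = 618200$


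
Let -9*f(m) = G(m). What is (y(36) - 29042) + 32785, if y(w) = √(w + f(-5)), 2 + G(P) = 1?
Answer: 3743 + 5*√13/3 ≈ 3749.0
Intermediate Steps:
G(P) = -1 (G(P) = -2 + 1 = -1)
f(m) = ⅑ (f(m) = -⅑*(-1) = ⅑)
y(w) = √(⅑ + w) (y(w) = √(w + ⅑) = √(⅑ + w))
(y(36) - 29042) + 32785 = (√(1 + 9*36)/3 - 29042) + 32785 = (√(1 + 324)/3 - 29042) + 32785 = (√325/3 - 29042) + 32785 = ((5*√13)/3 - 29042) + 32785 = (5*√13/3 - 29042) + 32785 = (-29042 + 5*√13/3) + 32785 = 3743 + 5*√13/3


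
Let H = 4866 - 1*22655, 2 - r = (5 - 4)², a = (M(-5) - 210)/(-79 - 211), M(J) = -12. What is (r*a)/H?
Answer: -111/2579405 ≈ -4.3033e-5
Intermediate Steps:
a = 111/145 (a = (-12 - 210)/(-79 - 211) = -222/(-290) = -222*(-1/290) = 111/145 ≈ 0.76552)
r = 1 (r = 2 - (5 - 4)² = 2 - 1*1² = 2 - 1*1 = 2 - 1 = 1)
H = -17789 (H = 4866 - 22655 = -17789)
(r*a)/H = (1*(111/145))/(-17789) = (111/145)*(-1/17789) = -111/2579405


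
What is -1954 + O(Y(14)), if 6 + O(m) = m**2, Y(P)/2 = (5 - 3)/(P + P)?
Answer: -96039/49 ≈ -1960.0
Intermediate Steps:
Y(P) = 2/P (Y(P) = 2*((5 - 3)/(P + P)) = 2*(2/((2*P))) = 2*(2*(1/(2*P))) = 2/P)
O(m) = -6 + m**2
-1954 + O(Y(14)) = -1954 + (-6 + (2/14)**2) = -1954 + (-6 + (2*(1/14))**2) = -1954 + (-6 + (1/7)**2) = -1954 + (-6 + 1/49) = -1954 - 293/49 = -96039/49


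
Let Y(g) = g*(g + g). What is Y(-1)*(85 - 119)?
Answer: -68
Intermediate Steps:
Y(g) = 2*g**2 (Y(g) = g*(2*g) = 2*g**2)
Y(-1)*(85 - 119) = (2*(-1)**2)*(85 - 119) = (2*1)*(-34) = 2*(-34) = -68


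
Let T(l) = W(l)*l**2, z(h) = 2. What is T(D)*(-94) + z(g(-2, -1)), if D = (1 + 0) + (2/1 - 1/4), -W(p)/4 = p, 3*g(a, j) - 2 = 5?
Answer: 62573/8 ≈ 7821.6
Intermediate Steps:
g(a, j) = 7/3 (g(a, j) = 2/3 + (1/3)*5 = 2/3 + 5/3 = 7/3)
W(p) = -4*p
D = 11/4 (D = 1 + (2*1 - 1*1/4) = 1 + (2 - 1/4) = 1 + 7/4 = 11/4 ≈ 2.7500)
T(l) = -4*l**3 (T(l) = (-4*l)*l**2 = -4*l**3)
T(D)*(-94) + z(g(-2, -1)) = -4*(11/4)**3*(-94) + 2 = -4*1331/64*(-94) + 2 = -1331/16*(-94) + 2 = 62557/8 + 2 = 62573/8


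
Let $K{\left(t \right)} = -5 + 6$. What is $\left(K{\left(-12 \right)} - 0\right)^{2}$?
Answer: $1$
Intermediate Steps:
$K{\left(t \right)} = 1$
$\left(K{\left(-12 \right)} - 0\right)^{2} = \left(1 - 0\right)^{2} = \left(1 + 0\right)^{2} = 1^{2} = 1$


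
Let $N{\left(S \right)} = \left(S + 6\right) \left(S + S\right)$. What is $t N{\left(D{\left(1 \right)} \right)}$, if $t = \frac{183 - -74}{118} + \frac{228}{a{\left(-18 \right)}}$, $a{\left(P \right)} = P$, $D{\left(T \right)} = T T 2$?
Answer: $- \frac{59408}{177} \approx -335.64$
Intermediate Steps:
$D{\left(T \right)} = 2 T^{2}$ ($D{\left(T \right)} = T^{2} \cdot 2 = 2 T^{2}$)
$N{\left(S \right)} = 2 S \left(6 + S\right)$ ($N{\left(S \right)} = \left(6 + S\right) 2 S = 2 S \left(6 + S\right)$)
$t = - \frac{3713}{354}$ ($t = \frac{183 - -74}{118} + \frac{228}{-18} = \left(183 + 74\right) \frac{1}{118} + 228 \left(- \frac{1}{18}\right) = 257 \cdot \frac{1}{118} - \frac{38}{3} = \frac{257}{118} - \frac{38}{3} = - \frac{3713}{354} \approx -10.489$)
$t N{\left(D{\left(1 \right)} \right)} = - \frac{3713 \cdot 2 \cdot 2 \cdot 1^{2} \left(6 + 2 \cdot 1^{2}\right)}{354} = - \frac{3713 \cdot 2 \cdot 2 \cdot 1 \left(6 + 2 \cdot 1\right)}{354} = - \frac{3713 \cdot 2 \cdot 2 \left(6 + 2\right)}{354} = - \frac{3713 \cdot 2 \cdot 2 \cdot 8}{354} = \left(- \frac{3713}{354}\right) 32 = - \frac{59408}{177}$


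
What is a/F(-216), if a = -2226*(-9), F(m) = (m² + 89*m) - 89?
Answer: 20034/27343 ≈ 0.73269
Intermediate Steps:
F(m) = -89 + m² + 89*m
a = 20034
a/F(-216) = 20034/(-89 + (-216)² + 89*(-216)) = 20034/(-89 + 46656 - 19224) = 20034/27343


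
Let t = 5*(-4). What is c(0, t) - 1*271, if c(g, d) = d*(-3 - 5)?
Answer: -111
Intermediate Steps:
t = -20
c(g, d) = -8*d (c(g, d) = d*(-8) = -8*d)
c(0, t) - 1*271 = -8*(-20) - 1*271 = 160 - 271 = -111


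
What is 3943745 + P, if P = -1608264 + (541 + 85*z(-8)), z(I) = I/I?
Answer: 2336107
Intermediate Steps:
z(I) = 1
P = -1607638 (P = -1608264 + (541 + 85*1) = -1608264 + (541 + 85) = -1608264 + 626 = -1607638)
3943745 + P = 3943745 - 1607638 = 2336107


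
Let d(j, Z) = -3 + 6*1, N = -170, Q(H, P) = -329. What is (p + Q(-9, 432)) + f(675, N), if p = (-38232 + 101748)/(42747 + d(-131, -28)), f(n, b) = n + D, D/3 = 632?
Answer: 15984836/7125 ≈ 2243.5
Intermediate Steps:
D = 1896 (D = 3*632 = 1896)
d(j, Z) = 3 (d(j, Z) = -3 + 6 = 3)
f(n, b) = 1896 + n (f(n, b) = n + 1896 = 1896 + n)
p = 10586/7125 (p = (-38232 + 101748)/(42747 + 3) = 63516/42750 = 63516*(1/42750) = 10586/7125 ≈ 1.4858)
(p + Q(-9, 432)) + f(675, N) = (10586/7125 - 329) + (1896 + 675) = -2333539/7125 + 2571 = 15984836/7125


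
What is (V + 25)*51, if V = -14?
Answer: 561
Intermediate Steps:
(V + 25)*51 = (-14 + 25)*51 = 11*51 = 561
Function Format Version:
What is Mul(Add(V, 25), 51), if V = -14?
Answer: 561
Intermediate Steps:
Mul(Add(V, 25), 51) = Mul(Add(-14, 25), 51) = Mul(11, 51) = 561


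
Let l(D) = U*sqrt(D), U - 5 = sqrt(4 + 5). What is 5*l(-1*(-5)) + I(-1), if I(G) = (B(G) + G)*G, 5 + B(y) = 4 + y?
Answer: 3 + 40*sqrt(5) ≈ 92.443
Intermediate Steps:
B(y) = -1 + y (B(y) = -5 + (4 + y) = -1 + y)
U = 8 (U = 5 + sqrt(4 + 5) = 5 + sqrt(9) = 5 + 3 = 8)
I(G) = G*(-1 + 2*G) (I(G) = ((-1 + G) + G)*G = (-1 + 2*G)*G = G*(-1 + 2*G))
l(D) = 8*sqrt(D)
5*l(-1*(-5)) + I(-1) = 5*(8*sqrt(-1*(-5))) - (-1 + 2*(-1)) = 5*(8*sqrt(5)) - (-1 - 2) = 40*sqrt(5) - 1*(-3) = 40*sqrt(5) + 3 = 3 + 40*sqrt(5)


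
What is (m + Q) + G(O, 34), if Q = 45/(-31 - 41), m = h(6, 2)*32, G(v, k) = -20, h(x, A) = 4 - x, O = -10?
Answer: -677/8 ≈ -84.625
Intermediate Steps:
m = -64 (m = (4 - 1*6)*32 = (4 - 6)*32 = -2*32 = -64)
Q = -5/8 (Q = 45/(-72) = -1/72*45 = -5/8 ≈ -0.62500)
(m + Q) + G(O, 34) = (-64 - 5/8) - 20 = -517/8 - 20 = -677/8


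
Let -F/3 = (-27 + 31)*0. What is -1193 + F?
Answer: -1193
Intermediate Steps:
F = 0 (F = -3*(-27 + 31)*0 = -12*0 = -3*0 = 0)
-1193 + F = -1193 + 0 = -1193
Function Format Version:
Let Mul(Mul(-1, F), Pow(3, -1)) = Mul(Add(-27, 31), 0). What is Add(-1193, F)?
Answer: -1193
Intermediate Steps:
F = 0 (F = Mul(-3, Mul(Add(-27, 31), 0)) = Mul(-3, Mul(4, 0)) = Mul(-3, 0) = 0)
Add(-1193, F) = Add(-1193, 0) = -1193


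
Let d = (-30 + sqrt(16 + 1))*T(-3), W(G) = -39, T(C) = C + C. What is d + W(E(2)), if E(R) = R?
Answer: 141 - 6*sqrt(17) ≈ 116.26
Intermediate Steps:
T(C) = 2*C
d = 180 - 6*sqrt(17) (d = (-30 + sqrt(16 + 1))*(2*(-3)) = (-30 + sqrt(17))*(-6) = 180 - 6*sqrt(17) ≈ 155.26)
d + W(E(2)) = (180 - 6*sqrt(17)) - 39 = 141 - 6*sqrt(17)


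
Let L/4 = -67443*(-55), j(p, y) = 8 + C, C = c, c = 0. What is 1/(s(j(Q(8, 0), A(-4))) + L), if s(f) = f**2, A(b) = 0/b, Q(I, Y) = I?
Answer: 1/14837524 ≈ 6.7397e-8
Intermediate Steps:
A(b) = 0
C = 0
j(p, y) = 8 (j(p, y) = 8 + 0 = 8)
L = 14837460 (L = 4*(-67443*(-55)) = 4*3709365 = 14837460)
1/(s(j(Q(8, 0), A(-4))) + L) = 1/(8**2 + 14837460) = 1/(64 + 14837460) = 1/14837524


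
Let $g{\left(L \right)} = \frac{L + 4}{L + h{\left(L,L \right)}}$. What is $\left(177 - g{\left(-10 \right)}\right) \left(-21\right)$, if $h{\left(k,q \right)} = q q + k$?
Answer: $- \frac{148743}{40} \approx -3718.6$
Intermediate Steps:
$h{\left(k,q \right)} = k + q^{2}$ ($h{\left(k,q \right)} = q^{2} + k = k + q^{2}$)
$g{\left(L \right)} = \frac{4 + L}{L^{2} + 2 L}$ ($g{\left(L \right)} = \frac{L + 4}{L + \left(L + L^{2}\right)} = \frac{4 + L}{L^{2} + 2 L}$)
$\left(177 - g{\left(-10 \right)}\right) \left(-21\right) = \left(177 - \frac{4 - 10}{\left(-10\right) \left(2 - 10\right)}\right) \left(-21\right) = \left(177 - \left(- \frac{1}{10}\right) \frac{1}{-8} \left(-6\right)\right) \left(-21\right) = \left(177 - \left(- \frac{1}{10}\right) \left(- \frac{1}{8}\right) \left(-6\right)\right) \left(-21\right) = \left(177 - - \frac{3}{40}\right) \left(-21\right) = \left(177 + \frac{3}{40}\right) \left(-21\right) = \frac{7083}{40} \left(-21\right) = - \frac{148743}{40}$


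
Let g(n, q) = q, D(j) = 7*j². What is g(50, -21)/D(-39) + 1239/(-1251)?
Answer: -23312/23491 ≈ -0.99238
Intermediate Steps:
g(50, -21)/D(-39) + 1239/(-1251) = -21/(7*(-39)²) + 1239/(-1251) = -21/(7*1521) + 1239*(-1/1251) = -21/10647 - 413/417 = -21*1/10647 - 413/417 = -1/507 - 413/417 = -23312/23491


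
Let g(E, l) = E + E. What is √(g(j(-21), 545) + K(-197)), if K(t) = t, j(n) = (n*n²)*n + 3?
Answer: √388771 ≈ 623.51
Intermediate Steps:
j(n) = 3 + n⁴ (j(n) = n³*n + 3 = n⁴ + 3 = 3 + n⁴)
g(E, l) = 2*E
√(g(j(-21), 545) + K(-197)) = √(2*(3 + (-21)⁴) - 197) = √(2*(3 + 194481) - 197) = √(2*194484 - 197) = √(388968 - 197) = √388771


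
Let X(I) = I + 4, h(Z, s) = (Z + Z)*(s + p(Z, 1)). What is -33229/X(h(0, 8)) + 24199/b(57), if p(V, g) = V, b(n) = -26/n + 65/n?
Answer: 1407147/52 ≈ 27061.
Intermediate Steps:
b(n) = 39/n
h(Z, s) = 2*Z*(Z + s) (h(Z, s) = (Z + Z)*(s + Z) = (2*Z)*(Z + s) = 2*Z*(Z + s))
X(I) = 4 + I
-33229/X(h(0, 8)) + 24199/b(57) = -33229/(4 + 2*0*(0 + 8)) + 24199/((39/57)) = -33229/(4 + 2*0*8) + 24199/((39*(1/57))) = -33229/(4 + 0) + 24199/(13/19) = -33229/4 + 24199*(19/13) = -33229*1/4 + 459781/13 = -33229/4 + 459781/13 = 1407147/52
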